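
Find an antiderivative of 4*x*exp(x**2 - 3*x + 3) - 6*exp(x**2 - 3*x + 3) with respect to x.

2*exp(x**2 - 3*x + 3) + C

Let u = x**2 - 3*x + 3, so du = (2*x - 3) dx.
Rewriting, the integral becomes 2·∫ e^u du = 2·e^u.
Substituting back, u = x**2 - 3*x + 3.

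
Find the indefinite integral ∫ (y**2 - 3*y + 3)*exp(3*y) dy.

(9*y**2 - 33*y + 38)*exp(3*y)/27 + C

Use integration by parts with u = y**2 - 3*y + 3, dv = exp(3*y) dy, so v = exp(3*y)/3.
Apply parts 2 times (tabular method): alternate signs, differentiate u down to 0, integrate dv up.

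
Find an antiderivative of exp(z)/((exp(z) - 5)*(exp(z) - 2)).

log(exp(z) - 5)/3 - log(exp(z) - 2)/3 + C

Let u = e^z, du = e^z dz.
The integral becomes ∫ du/((u-5)(u-2)); decompose into partial fractions.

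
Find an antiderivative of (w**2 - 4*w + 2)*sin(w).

Use integration by parts with u = w**2 - 4*w + 2, dv = sin(w) dw, so v = -cos(w).
Apply parts 2 times (tabular method): alternate signs, differentiate u down to 0, integrate dv up.

-w**2*cos(w) + 2*w*sin(w) + 4*w*cos(w) - 4*sin(w) + C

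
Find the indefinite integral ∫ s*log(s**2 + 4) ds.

Let u = s**2 + 4, so du = (2*s) ds.
The integral becomes (1/2)·∫ log(u) du; integrate by parts with u′=log(u), dv′=du.

s**2*log(s**2 + 4)/2 - s**2/2 + 2*log(s**2 + 4) + C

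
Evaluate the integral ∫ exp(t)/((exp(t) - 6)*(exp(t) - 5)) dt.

Let u = e^t, du = e^t dt.
The integral becomes ∫ du/((u-6)(u-5)); decompose into partial fractions.

log(exp(t) - 6) - log(exp(t) - 5) + C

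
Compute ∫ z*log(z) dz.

z**2*log(z)/2 - z**2/4 + C

Use integration by parts with u = log(z), dv = z dz.
Then du = 1/z dz and v = z**2/2.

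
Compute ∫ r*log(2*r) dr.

r**2*(log(r) + log(2))/2 - r**2/4 + C

Use integration by parts with u = log(2*r), dv = r dr.
Then du = 1/r dr and v = r**2/2.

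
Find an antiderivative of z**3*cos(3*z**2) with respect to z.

Let u = z², du = 2z dz; rewrite as (1/2)∫ u^1·cos(3u) du.
Now integrate by parts 1 time.

z**2*sin(3*z**2)/6 + cos(3*z**2)/18 + C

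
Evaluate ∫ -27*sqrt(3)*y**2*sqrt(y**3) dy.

Let u = 3*y**3, so du = (9*y**2) dy.
Rewriting, the integral becomes -3·∫ √u du = -3·(2/3)u^(3/2).
Substituting back, u = 3*y**3.

-6*sqrt(3)*(y**3)**(3/2) + C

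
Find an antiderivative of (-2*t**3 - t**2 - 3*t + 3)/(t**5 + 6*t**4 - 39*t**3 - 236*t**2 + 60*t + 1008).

-161*log(t - 6)/1560 + 23*log(t - 2)/1080 + 19*log(t + 3)/60 - 127*log(t + 4)/180 + 661*log(t + 7)/1404 + C

Factor the denominator: (t - 6)*(t - 2)*(t + 3)*(t + 4)*(t + 7).
Partial-fraction decomposition: 661/(1404*(t + 7)) - 127/(180*(t + 4)) + 19/(60*(t + 3)) + 23/(1080*(t - 2)) - 161/(1560*(t - 6)).
Integrate each term: A/(t−a) contributes A·log|t−a|.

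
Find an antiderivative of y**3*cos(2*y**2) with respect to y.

y**2*sin(2*y**2)/4 + cos(2*y**2)/8 + C

Let u = y², du = 2y dy; rewrite as (1/2)∫ u^1·cos(2u) du.
Now integrate by parts 1 time.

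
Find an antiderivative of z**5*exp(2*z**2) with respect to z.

Let u = z², du = 2z dz; rewrite as (1/2)∫ u^2·exp(2u) du.
Now integrate by parts 2 times.

(2*z**4 - 2*z**2 + 1)*exp(2*z**2)/8 + C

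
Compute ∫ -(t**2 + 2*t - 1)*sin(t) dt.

t**2*cos(t) - 2*t*sin(t) + 2*t*cos(t) - 2*sin(t) - 3*cos(t) + C

Use integration by parts with u = t**2 + 2*t - 1, dv = -sin(t) dt, so v = cos(t).
Apply parts 2 times (tabular method): alternate signs, differentiate u down to 0, integrate dv up.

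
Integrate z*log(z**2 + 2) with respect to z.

z**2*log(z**2 + 2)/2 - z**2/2 + log(z**2 + 2) + C

Let u = z**2 + 2, so du = (2*z) dz.
The integral becomes (1/2)·∫ log(u) du; integrate by parts with u′=log(u), dv′=du.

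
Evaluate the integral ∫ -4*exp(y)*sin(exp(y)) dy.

Let u = exp(y), so du = (exp(y)) dy.
Rewriting, the integral becomes -4·∫ sin(u) du = -4·-cos(u).
Substituting back, u = exp(y).

4*cos(exp(y)) + C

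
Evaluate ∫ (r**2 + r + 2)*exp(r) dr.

Use integration by parts with u = r**2 + r + 2, dv = exp(r) dr, so v = exp(r).
Apply parts 2 times (tabular method): alternate signs, differentiate u down to 0, integrate dv up.

(r**2 - r + 3)*exp(r) + C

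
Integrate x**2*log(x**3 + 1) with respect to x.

x**3*log(x**3 + 1)/3 - x**3/3 + log(x**3 + 1)/3 + C

Let u = x**3 + 1, so du = (3*x**2) dx.
The integral becomes (1/3)·∫ log(u) du; integrate by parts with u′=log(u), dv′=du.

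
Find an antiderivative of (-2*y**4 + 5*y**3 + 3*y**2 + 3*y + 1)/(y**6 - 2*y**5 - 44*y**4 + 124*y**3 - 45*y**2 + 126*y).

Factor the denominator: y*(y - 6)*(y - 3)*(y + 7)*(y**2 + 1).
Partial-fraction decomposition: (21*y - 22)/(925*(y**2 + 1)) + 639/(4550*(y + 7)) - 1/(90*(y - 3)) - 1385/(8658*(y - 6)) + 1/(126*y).
Integrate each term; A/(y−a) gives A·log|y−a|; the (By+D)/(y²+p²) term gives a log and an atan.

log(y)/126 - 1385*log(y - 6)/8658 - log(y - 3)/90 + 639*log(y + 7)/4550 + 21*log(y**2 + 1)/1850 - 22*atan(y)/925 + C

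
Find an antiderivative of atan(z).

Use integration by parts with u = arctan(z), dv = dz.
Then du = 1/(z**2 + 1) dz.

z*atan(z) - log(z**2 + 1)/2 + C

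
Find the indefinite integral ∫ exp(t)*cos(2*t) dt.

2*exp(t)*sin(2*t)/5 + exp(t)*cos(2*t)/5 + C

Let I denote the integral. Integrate by parts with u = cos(2*t), dv = exp(t) dt, so v = exp(t): I = exp(t)*cos(2*t) + 2·∫ exp(t)*sin(2*t) dt.
Apply parts again with u = sin(2*t), dv = exp(t) dt: ∫ exp(t)*sin(2*t) dt = exp(t)*sin(2*t) − 2·I. Substituting back brings back I: I = 2*exp(t)*sin(2*t) + exp(t)*cos(2*t) − 4·I.
Solving for I: (1 + 4)·I equals the remaining terms, so I = (1/5)·(2*exp(t)*sin(2*t) + exp(t)*cos(2*t)).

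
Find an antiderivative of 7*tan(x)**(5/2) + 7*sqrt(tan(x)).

14*tan(x)**(3/2)/3 + C

Let u = tan(x), so du = (tan(x)**2 + 1) dx.
Rewriting, the integral becomes 7·∫ √u du = 7·(2/3)u^(3/2).
Substituting back, u = tan(x).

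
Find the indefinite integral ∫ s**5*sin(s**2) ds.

Let u = s², du = 2s ds; rewrite as (1/2)∫ u^2·sin(1u) du.
Now integrate by parts 2 times.

-s**4*cos(s**2)/2 + s**2*sin(s**2) + cos(s**2) + C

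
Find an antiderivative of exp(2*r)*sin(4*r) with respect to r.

Let I denote the integral. Integrate by parts with u = sin(4*r), dv = exp(2*r) dr, so v = exp(2*r)/2: I = exp(2*r)*sin(4*r)/2 − 2·∫ exp(2*r)*cos(4*r) dr.
Apply parts again with u = cos(4*r), dv = exp(2*r) dr: ∫ exp(2*r)*cos(4*r) dr = exp(2*r)*cos(4*r)/2 + 2·I. Substituting back brings back I: I = exp(2*r)*sin(4*r)/2 - exp(2*r)*cos(4*r) − 4·I.
Solving for I: (1 + 4)·I equals the remaining terms, so I = (1/5)·(exp(2*r)*sin(4*r)/2 - exp(2*r)*cos(4*r)).

exp(2*r)*sin(4*r)/10 - exp(2*r)*cos(4*r)/5 + C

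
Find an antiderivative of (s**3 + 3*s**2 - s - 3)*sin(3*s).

Use integration by parts with u = s**3 + 3*s**2 - s - 3, dv = sin(3*s) ds, so v = -cos(3*s)/3.
Apply parts 3 times (tabular method): alternate signs, differentiate u down to 0, integrate dv up.

-s**3*cos(3*s)/3 + s**2*sin(3*s)/3 - s**2*cos(3*s) + 2*s*sin(3*s)/3 + 5*s*cos(3*s)/9 - 5*sin(3*s)/27 + 11*cos(3*s)/9 + C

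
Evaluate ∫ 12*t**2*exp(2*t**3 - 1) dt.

2*exp(2*t**3 - 1) + C

Let u = 2*t**3 - 1, so du = (6*t**2) dt.
Rewriting, the integral becomes 2·∫ e^u du = 2·e^u.
Substituting back, u = 2*t**3 - 1.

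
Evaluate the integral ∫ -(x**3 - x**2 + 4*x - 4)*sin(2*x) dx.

Use integration by parts with u = x**3 - x**2 + 4*x - 4, dv = -sin(2*x) dx, so v = cos(2*x)/2.
Apply parts 3 times (tabular method): alternate signs, differentiate u down to 0, integrate dv up.

x**3*cos(2*x)/2 - 3*x**2*sin(2*x)/4 - x**2*cos(2*x)/2 + x*sin(2*x)/2 + 5*x*cos(2*x)/4 - 5*sin(2*x)/8 - 7*cos(2*x)/4 + C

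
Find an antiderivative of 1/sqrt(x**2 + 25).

log(x + sqrt(x**2 + 25)) + C

Substitute x = 5·tan(θ), so dx = 5·sec(θ)^2 dθ and the radical becomes sqrt(x**2 + 25) = 5·sec(θ) by the Pythagorean identity.
Integrate the resulting trig expression in θ, then back-substitute tan(θ) = x/5, sec(θ) = sqrt(x**2 + 25)/5 (absorbing any constant into C).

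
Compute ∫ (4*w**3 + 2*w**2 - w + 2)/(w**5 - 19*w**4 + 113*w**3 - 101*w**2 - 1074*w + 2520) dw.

Factor the denominator: (w - 7)*(w - 6)*(w - 5)*(w - 4)*(w + 3).
Partial-fraction decomposition: -17/(1008*(w + 3)) - 143/(21*(w - 4)) + 547/(16*(w - 5)) - 466/(9*(w - 6)) + 293/(12*(w - 7)).
Integrate each term: A/(w−a) contributes A·log|w−a|.

293*log(w - 7)/12 - 466*log(w - 6)/9 + 547*log(w - 5)/16 - 143*log(w - 4)/21 - 17*log(w + 3)/1008 + C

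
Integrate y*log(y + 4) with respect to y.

y**2*log(y + 4)/2 - y**2/4 + 2*y - 8*log(y + 4) + C

Use integration by parts with u = log(y + 4), dv = y dy.
Then du = 1/(y + 4) dy and v = y**2/2.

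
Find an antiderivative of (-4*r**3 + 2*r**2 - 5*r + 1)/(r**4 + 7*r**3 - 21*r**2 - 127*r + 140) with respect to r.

Factor the denominator: (r - 4)*(r - 1)*(r + 5)*(r + 7).
Partial-fraction decomposition: -753/(88*(r + 7)) + 16/(3*(r + 5)) + 1/(24*(r - 1)) - 9/(11*(r - 4)).
Integrate each term: A/(r−a) contributes A·log|r−a|.

-9*log(r - 4)/11 + log(r - 1)/24 + 16*log(r + 5)/3 - 753*log(r + 7)/88 + C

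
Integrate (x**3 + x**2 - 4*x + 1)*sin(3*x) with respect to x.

Use integration by parts with u = x**3 + x**2 - 4*x + 1, dv = sin(3*x) dx, so v = -cos(3*x)/3.
Apply parts 3 times (tabular method): alternate signs, differentiate u down to 0, integrate dv up.

-x**3*cos(3*x)/3 + x**2*sin(3*x)/3 - x**2*cos(3*x)/3 + 2*x*sin(3*x)/9 + 14*x*cos(3*x)/9 - 14*sin(3*x)/27 - 7*cos(3*x)/27 + C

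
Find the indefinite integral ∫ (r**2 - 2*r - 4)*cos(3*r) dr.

r**2*sin(3*r)/3 - 2*r*sin(3*r)/3 + 2*r*cos(3*r)/9 - 38*sin(3*r)/27 - 2*cos(3*r)/9 + C

Use integration by parts with u = r**2 - 2*r - 4, dv = cos(3*r) dr, so v = sin(3*r)/3.
Apply parts 2 times (tabular method): alternate signs, differentiate u down to 0, integrate dv up.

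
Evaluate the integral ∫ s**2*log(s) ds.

Use integration by parts with u = log(s), dv = s**2 ds.
Then du = 1/s ds and v = s**3/3.

s**3*log(s)/3 - s**3/9 + C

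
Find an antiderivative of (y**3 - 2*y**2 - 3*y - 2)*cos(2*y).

Use integration by parts with u = y**3 - 2*y**2 - 3*y - 2, dv = cos(2*y) dy, so v = sin(2*y)/2.
Apply parts 3 times (tabular method): alternate signs, differentiate u down to 0, integrate dv up.

y**3*sin(2*y)/2 - y**2*sin(2*y) + 3*y**2*cos(2*y)/4 - 9*y*sin(2*y)/4 - y*cos(2*y) - sin(2*y)/2 - 9*cos(2*y)/8 + C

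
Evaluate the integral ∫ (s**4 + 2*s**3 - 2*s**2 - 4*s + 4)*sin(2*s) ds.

Use integration by parts with u = s**4 + 2*s**3 - 2*s**2 - 4*s + 4, dv = sin(2*s) ds, so v = -cos(2*s)/2.
Apply parts 4 times (tabular method): alternate signs, differentiate u down to 0, integrate dv up.

-s**4*cos(2*s)/2 + s**3*sin(2*s) - s**3*cos(2*s) + 3*s**2*sin(2*s)/2 + 5*s**2*cos(2*s)/2 - 5*s*sin(2*s)/2 + 7*s*cos(2*s)/2 - 7*sin(2*s)/4 - 13*cos(2*s)/4 + C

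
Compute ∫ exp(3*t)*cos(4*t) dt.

4*exp(3*t)*sin(4*t)/25 + 3*exp(3*t)*cos(4*t)/25 + C

Let I denote the integral. Integrate by parts with u = cos(4*t), dv = exp(3*t) dt, so v = exp(3*t)/3: I = exp(3*t)*cos(4*t)/3 + (4/3)·∫ exp(3*t)*sin(4*t) dt.
Apply parts again with u = sin(4*t), dv = exp(3*t) dt: ∫ exp(3*t)*sin(4*t) dt = exp(3*t)*sin(4*t)/3 − (4/3)·I. Substituting back brings back I: I = 4*exp(3*t)*sin(4*t)/9 + exp(3*t)*cos(4*t)/3 − (16/9)·I.
Solving for I: (1 + 16/9)·I equals the remaining terms, so I = (9/25)·(4*exp(3*t)*sin(4*t)/9 + exp(3*t)*cos(4*t)/3).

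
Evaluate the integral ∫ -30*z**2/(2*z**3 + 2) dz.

-5*log(2*z**3 + 2) + C

Let u = 2*z**3 + 2, so du = (6*z**2) dz.
Rewriting, the integral becomes -5·∫ 1/u du = -5·log(u).
Substituting back, u = 2*z**3 + 2.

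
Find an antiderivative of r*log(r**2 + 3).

Let u = r**2 + 3, so du = (2*r) dr.
The integral becomes (1/2)·∫ log(u) du; integrate by parts with u′=log(u), dv′=du.

r**2*log(r**2 + 3)/2 - r**2/2 + 3*log(r**2 + 3)/2 + C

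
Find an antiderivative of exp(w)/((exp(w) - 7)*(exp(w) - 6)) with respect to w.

Let u = e^w, du = e^w dw.
The integral becomes ∫ du/((u-7)(u-6)); decompose into partial fractions.

log(exp(w) - 7) - log(exp(w) - 6) + C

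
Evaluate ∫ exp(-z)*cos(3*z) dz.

3*exp(-z)*sin(3*z)/10 - exp(-z)*cos(3*z)/10 + C

Let I denote the integral. Integrate by parts with u = cos(3*z), dv = exp(-z) dz, so v = -exp(-z): I = -exp(-z)*cos(3*z) − 3·∫ exp(-z)*sin(3*z) dz.
Apply parts again with u = sin(3*z), dv = exp(-z) dz: ∫ exp(-z)*sin(3*z) dz = -exp(-z)*sin(3*z) + 3·I. Substituting back brings back I: I = 3*exp(-z)*sin(3*z) - exp(-z)*cos(3*z) − 9·I.
Solving for I: (1 + 9)·I equals the remaining terms, so I = (1/10)·(3*exp(-z)*sin(3*z) - exp(-z)*cos(3*z)).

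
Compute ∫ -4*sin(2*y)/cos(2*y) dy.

Let u = cos(2*y), so du = (-2*sin(2*y)) dy.
Rewriting, the integral becomes 2·∫ 1/u du = 2·log(u).
Substituting back, u = cos(2*y).

2*log(cos(2*y)) + C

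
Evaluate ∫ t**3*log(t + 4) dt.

Use integration by parts with u = log(t + 4), dv = t**3 dt.
Then du = 1/(t + 4) dt and v = t**4/4.

t**4*log(t + 4)/4 - t**4/16 + t**3/3 - 2*t**2 + 16*t - 64*log(t + 4) + C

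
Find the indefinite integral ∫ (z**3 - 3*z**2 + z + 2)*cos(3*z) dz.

z**3*sin(3*z)/3 - z**2*sin(3*z) + z**2*cos(3*z)/3 + z*sin(3*z)/9 - 2*z*cos(3*z)/3 + 8*sin(3*z)/9 + cos(3*z)/27 + C

Use integration by parts with u = z**3 - 3*z**2 + z + 2, dv = cos(3*z) dz, so v = sin(3*z)/3.
Apply parts 3 times (tabular method): alternate signs, differentiate u down to 0, integrate dv up.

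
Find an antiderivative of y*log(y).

y**2*log(y)/2 - y**2/4 + C

Use integration by parts with u = log(y), dv = y dy.
Then du = 1/y dy and v = y**2/2.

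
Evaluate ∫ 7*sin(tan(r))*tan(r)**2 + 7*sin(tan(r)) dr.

Let u = tan(r), so du = (tan(r)**2 + 1) dr.
Rewriting, the integral becomes 7·∫ sin(u) du = 7·-cos(u).
Substituting back, u = tan(r).

-7*cos(tan(r)) + C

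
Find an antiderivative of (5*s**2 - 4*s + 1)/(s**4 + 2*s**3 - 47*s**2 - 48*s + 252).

157*log(s - 6)/468 - 13*log(s - 2)/180 + 29*log(s + 3)/90 - 137*log(s + 7)/234 + C

Factor the denominator: (s - 6)*(s - 2)*(s + 3)*(s + 7).
Partial-fraction decomposition: -137/(234*(s + 7)) + 29/(90*(s + 3)) - 13/(180*(s - 2)) + 157/(468*(s - 6)).
Integrate each term: A/(s−a) contributes A·log|s−a|.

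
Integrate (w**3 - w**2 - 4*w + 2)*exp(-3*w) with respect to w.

Use integration by parts with u = w**3 - w**2 - 4*w + 2, dv = exp(-3*w) dw, so v = -exp(-3*w)/3.
Apply parts 3 times (tabular method): alternate signs, differentiate u down to 0, integrate dv up.

(-3*w**3 + 12*w - 2)*exp(-3*w)/9 + C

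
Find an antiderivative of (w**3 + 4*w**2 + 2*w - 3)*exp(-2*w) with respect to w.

Use integration by parts with u = w**3 + 4*w**2 + 2*w - 3, dv = exp(-2*w) dw, so v = -exp(-2*w)/2.
Apply parts 3 times (tabular method): alternate signs, differentiate u down to 0, integrate dv up.

(-4*w**3 - 22*w**2 - 30*w - 3)*exp(-2*w)/8 + C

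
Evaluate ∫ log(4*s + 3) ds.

s*log(4*s + 3) - s + 3*log(4*s + 3)/4 + C

Use integration by parts with u = log(4*s + 3), dv = ds.
Then du = 4/(4*s + 3) ds and v = s.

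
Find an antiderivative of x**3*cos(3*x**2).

x**2*sin(3*x**2)/6 + cos(3*x**2)/18 + C

Let u = x², du = 2x dx; rewrite as (1/2)∫ u^1·cos(3u) du.
Now integrate by parts 1 time.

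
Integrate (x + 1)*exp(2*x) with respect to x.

Use integration by parts with u = x + 1, dv = exp(2*x) dx, so v = exp(2*x)/2.
Apply parts 1 times (tabular method): alternate signs, differentiate u down to 0, integrate dv up.

(2*x + 1)*exp(2*x)/4 + C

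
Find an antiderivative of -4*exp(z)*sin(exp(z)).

4*cos(exp(z)) + C

Let u = exp(z), so du = (exp(z)) dz.
Rewriting, the integral becomes -4·∫ sin(u) du = -4·-cos(u).
Substituting back, u = exp(z).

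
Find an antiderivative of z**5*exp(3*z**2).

Let u = z², du = 2z dz; rewrite as (1/2)∫ u^2·exp(3u) du.
Now integrate by parts 2 times.

(9*z**4 - 6*z**2 + 2)*exp(3*z**2)/54 + C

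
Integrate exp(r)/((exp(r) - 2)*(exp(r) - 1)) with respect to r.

log(exp(r) - 2) - log(exp(r) - 1) + C

Let u = e^r, du = e^r dr.
The integral becomes ∫ du/((u-2)(u-1)); decompose into partial fractions.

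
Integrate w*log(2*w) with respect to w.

Use integration by parts with u = log(2*w), dv = w dw.
Then du = 1/w dw and v = w**2/2.

w**2*(log(w) + log(2))/2 - w**2/4 + C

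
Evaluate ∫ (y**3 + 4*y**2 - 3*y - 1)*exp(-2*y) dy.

Use integration by parts with u = y**3 + 4*y**2 - 3*y - 1, dv = exp(-2*y) dy, so v = -exp(-2*y)/2.
Apply parts 3 times (tabular method): alternate signs, differentiate u down to 0, integrate dv up.

(-4*y**3 - 22*y**2 - 10*y - 1)*exp(-2*y)/8 + C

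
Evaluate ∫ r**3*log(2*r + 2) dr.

r**4*log(2*r + 2)/4 - r**4/16 + r**3/12 - r**2/8 + r/4 - log(r + 1)/4 + C

Use integration by parts with u = log(2*r + 2), dv = r**3 dr.
Then du = 2/(2*r + 2) dr and v = r**4/4.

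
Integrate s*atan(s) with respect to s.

Use integration by parts with u = arctan(s), dv = s ds.
Then du = 1/(s**2 + 1) ds.

s**2*atan(s)/2 - s/2 + atan(s)/2 + C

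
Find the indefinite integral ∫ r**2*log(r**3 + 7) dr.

Let u = r**3 + 7, so du = (3*r**2) dr.
The integral becomes (1/3)·∫ log(u) du; integrate by parts with u′=log(u), dv′=du.

r**3*log(r**3 + 7)/3 - r**3/3 + 7*log(r**3 + 7)/3 + C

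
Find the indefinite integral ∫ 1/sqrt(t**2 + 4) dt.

log(t + sqrt(t**2 + 4)) + C

Substitute t = 2·tan(θ), so dt = 2·sec(θ)^2 dθ and the radical becomes sqrt(t**2 + 4) = 2·sec(θ) by the Pythagorean identity.
Integrate the resulting trig expression in θ, then back-substitute tan(θ) = t/2, sec(θ) = sqrt(t**2 + 4)/2 (absorbing any constant into C).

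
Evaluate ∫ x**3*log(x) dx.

x**4*log(x)/4 - x**4/16 + C

Use integration by parts with u = log(x), dv = x**3 dx.
Then du = 1/x dx and v = x**4/4.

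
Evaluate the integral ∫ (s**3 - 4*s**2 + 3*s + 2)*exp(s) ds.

Use integration by parts with u = s**3 - 4*s**2 + 3*s + 2, dv = exp(s) ds, so v = exp(s).
Apply parts 3 times (tabular method): alternate signs, differentiate u down to 0, integrate dv up.

(s**3 - 7*s**2 + 17*s - 15)*exp(s) + C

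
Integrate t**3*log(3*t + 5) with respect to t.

Use integration by parts with u = log(3*t + 5), dv = t**3 dt.
Then du = 3/(3*t + 5) dt and v = t**4/4.

t**4*log(3*t + 5)/4 - t**4/16 + 5*t**3/36 - 25*t**2/72 + 125*t/108 - 625*log(3*t + 5)/324 + C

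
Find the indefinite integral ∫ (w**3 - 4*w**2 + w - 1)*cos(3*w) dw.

w**3*sin(3*w)/3 - 4*w**2*sin(3*w)/3 + w**2*cos(3*w)/3 + w*sin(3*w)/9 - 8*w*cos(3*w)/9 - sin(3*w)/27 + cos(3*w)/27 + C

Use integration by parts with u = w**3 - 4*w**2 + w - 1, dv = cos(3*w) dw, so v = sin(3*w)/3.
Apply parts 3 times (tabular method): alternate signs, differentiate u down to 0, integrate dv up.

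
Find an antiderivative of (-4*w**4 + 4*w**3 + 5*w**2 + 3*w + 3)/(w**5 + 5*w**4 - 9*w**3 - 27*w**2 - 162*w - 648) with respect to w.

-673*log(w - 4)/1750 + 131*log(w + 3)/126 - 1961*log(w + 6)/450 - 223*log(w**2 + 9)/1500 + 1883*atan(w/3)/2250 + C

Factor the denominator: (w - 4)*(w + 3)*(w + 6)*(w**2 + 9).
Partial-fraction decomposition: -(223*w - 1883)/(750*(w**2 + 9)) - 1961/(450*(w + 6)) + 131/(126*(w + 3)) - 673/(1750*(w - 4)).
Integrate each term; A/(w−a) gives A·log|w−a|; the (Bw+D)/(w²+p²) term gives a log and an atan.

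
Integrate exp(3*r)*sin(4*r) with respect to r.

3*exp(3*r)*sin(4*r)/25 - 4*exp(3*r)*cos(4*r)/25 + C

Let I denote the integral. Integrate by parts with u = sin(4*r), dv = exp(3*r) dr, so v = exp(3*r)/3: I = exp(3*r)*sin(4*r)/3 − (4/3)·∫ exp(3*r)*cos(4*r) dr.
Apply parts again with u = cos(4*r), dv = exp(3*r) dr: ∫ exp(3*r)*cos(4*r) dr = exp(3*r)*cos(4*r)/3 + (4/3)·I. Substituting back brings back I: I = exp(3*r)*sin(4*r)/3 - 4*exp(3*r)*cos(4*r)/9 − (16/9)·I.
Solving for I: (1 + 16/9)·I equals the remaining terms, so I = (9/25)·(exp(3*r)*sin(4*r)/3 - 4*exp(3*r)*cos(4*r)/9).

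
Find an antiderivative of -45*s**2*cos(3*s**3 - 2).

-5*sin(3*s**3 - 2) + C

Let u = 3*s**3 - 2, so du = (9*s**2) ds.
Rewriting, the integral becomes -5·∫ cos(u) du = -5·sin(u).
Substituting back, u = 3*s**3 - 2.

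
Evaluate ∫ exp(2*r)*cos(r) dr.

Let I denote the integral. Integrate by parts with u = cos(r), dv = exp(2*r) dr, so v = exp(2*r)/2: I = exp(2*r)*cos(r)/2 + (1/2)·∫ exp(2*r)*sin(r) dr.
Apply parts again with u = sin(r), dv = exp(2*r) dr: ∫ exp(2*r)*sin(r) dr = exp(2*r)*sin(r)/2 − (1/2)·I. Substituting back brings back I: I = exp(2*r)*sin(r)/4 + exp(2*r)*cos(r)/2 − (1/4)·I.
Solving for I: (1 + 1/4)·I equals the remaining terms, so I = (4/5)·(exp(2*r)*sin(r)/4 + exp(2*r)*cos(r)/2).

exp(2*r)*sin(r)/5 + 2*exp(2*r)*cos(r)/5 + C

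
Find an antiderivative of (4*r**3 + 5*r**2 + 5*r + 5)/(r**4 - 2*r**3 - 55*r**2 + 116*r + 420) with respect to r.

Factor the denominator: (r - 6)*(r - 5)*(r + 2)*(r + 7).
Partial-fraction decomposition: 89/(60*(r + 7)) - 17/(280*(r + 2)) - 655/(84*(r - 5)) + 83/(8*(r - 6)).
Integrate each term: A/(r−a) contributes A·log|r−a|.

83*log(r - 6)/8 - 655*log(r - 5)/84 - 17*log(r + 2)/280 + 89*log(r + 7)/60 + C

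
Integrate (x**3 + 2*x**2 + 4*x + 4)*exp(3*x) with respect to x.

Use integration by parts with u = x**3 + 2*x**2 + 4*x + 4, dv = exp(3*x) dx, so v = exp(3*x)/3.
Apply parts 3 times (tabular method): alternate signs, differentiate u down to 0, integrate dv up.

(9*x**3 + 9*x**2 + 30*x + 26)*exp(3*x)/27 + C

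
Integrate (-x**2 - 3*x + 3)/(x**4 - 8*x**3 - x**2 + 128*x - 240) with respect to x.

-37*log(x - 5)/18 + 25*log(x - 4)/8 - 15*log(x - 3)/14 + log(x + 4)/504 + C

Factor the denominator: (x - 5)*(x - 4)*(x - 3)*(x + 4).
Partial-fraction decomposition: 1/(504*(x + 4)) - 15/(14*(x - 3)) + 25/(8*(x - 4)) - 37/(18*(x - 5)).
Integrate each term: A/(x−a) contributes A·log|x−a|.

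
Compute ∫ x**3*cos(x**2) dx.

Let u = x², du = 2x dx; rewrite as (1/2)∫ u^1·cos(1u) du.
Now integrate by parts 1 time.

x**2*sin(x**2)/2 + cos(x**2)/2 + C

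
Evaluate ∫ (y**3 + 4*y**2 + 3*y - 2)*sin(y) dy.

Use integration by parts with u = y**3 + 4*y**2 + 3*y - 2, dv = sin(y) dy, so v = -cos(y).
Apply parts 3 times (tabular method): alternate signs, differentiate u down to 0, integrate dv up.

-y**3*cos(y) + 3*y**2*sin(y) - 4*y**2*cos(y) + 8*y*sin(y) + 3*y*cos(y) - 3*sin(y) + 10*cos(y) + C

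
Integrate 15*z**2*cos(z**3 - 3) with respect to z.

5*sin(z**3 - 3) + C

Let u = z**3 - 3, so du = (3*z**2) dz.
Rewriting, the integral becomes 5·∫ cos(u) du = 5·sin(u).
Substituting back, u = z**3 - 3.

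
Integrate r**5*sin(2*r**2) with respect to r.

-r**4*cos(2*r**2)/4 + r**2*sin(2*r**2)/4 + cos(2*r**2)/8 + C

Let u = r², du = 2r dr; rewrite as (1/2)∫ u^2·sin(2u) du.
Now integrate by parts 2 times.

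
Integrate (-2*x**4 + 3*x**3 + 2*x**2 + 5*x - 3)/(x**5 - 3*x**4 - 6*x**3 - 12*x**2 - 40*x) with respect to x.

Factor the denominator: x*(x - 5)*(x + 2)*(x**2 + 4).
Partial-fraction decomposition: -(343*x + 62)/(464*(x**2 + 4)) - 61/(112*(x + 2)) - 803/(1015*(x - 5)) + 3/(40*x).
Integrate each term; A/(x−a) gives A·log|x−a|; the (Bx+D)/(x²+p²) term gives a log and an atan.

3*log(x)/40 - 803*log(x - 5)/1015 - 61*log(x + 2)/112 - 343*log(x**2 + 4)/928 - 31*atan(x/2)/464 + C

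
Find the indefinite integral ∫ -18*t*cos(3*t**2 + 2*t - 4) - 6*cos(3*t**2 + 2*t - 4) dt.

Let u = 3*t**2 + 2*t - 4, so du = (6*t + 2) dt.
Rewriting, the integral becomes -3·∫ cos(u) du = -3·sin(u).
Substituting back, u = 3*t**2 + 2*t - 4.

-3*sin(3*t**2 + 2*t - 4) + C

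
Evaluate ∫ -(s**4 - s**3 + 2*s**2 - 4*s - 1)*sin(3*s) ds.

Use integration by parts with u = s**4 - s**3 + 2*s**2 - 4*s - 1, dv = -sin(3*s) ds, so v = cos(3*s)/3.
Apply parts 4 times (tabular method): alternate signs, differentiate u down to 0, integrate dv up.

s**4*cos(3*s)/3 - 4*s**3*sin(3*s)/9 - s**3*cos(3*s)/3 + s**2*sin(3*s)/3 + 2*s**2*cos(3*s)/9 - 4*s*sin(3*s)/27 - 10*s*cos(3*s)/9 + 10*sin(3*s)/27 - 31*cos(3*s)/81 + C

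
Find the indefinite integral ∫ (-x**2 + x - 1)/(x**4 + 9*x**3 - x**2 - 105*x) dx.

log(x)/105 - 7*log(x - 3)/240 - 31*log(x + 5)/80 + 57*log(x + 7)/140 + C

Factor the denominator: x*(x - 3)*(x + 5)*(x + 7).
Partial-fraction decomposition: 57/(140*(x + 7)) - 31/(80*(x + 5)) - 7/(240*(x - 3)) + 1/(105*x).
Integrate each term: A/(x−a) contributes A·log|x−a|.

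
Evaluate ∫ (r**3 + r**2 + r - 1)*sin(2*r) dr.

-r**3*cos(2*r)/2 + 3*r**2*sin(2*r)/4 - r**2*cos(2*r)/2 + r*sin(2*r)/2 + r*cos(2*r)/4 - sin(2*r)/8 + 3*cos(2*r)/4 + C

Use integration by parts with u = r**3 + r**2 + r - 1, dv = sin(2*r) dr, so v = -cos(2*r)/2.
Apply parts 3 times (tabular method): alternate signs, differentiate u down to 0, integrate dv up.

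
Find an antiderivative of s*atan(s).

Use integration by parts with u = arctan(s), dv = s ds.
Then du = 1/(s**2 + 1) ds.

s**2*atan(s)/2 - s/2 + atan(s)/2 + C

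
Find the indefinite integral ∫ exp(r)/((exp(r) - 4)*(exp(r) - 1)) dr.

log(exp(r) - 4)/3 - log(exp(r) - 1)/3 + C

Let u = e^r, du = e^r dr.
The integral becomes ∫ du/((u-4)(u-1)); decompose into partial fractions.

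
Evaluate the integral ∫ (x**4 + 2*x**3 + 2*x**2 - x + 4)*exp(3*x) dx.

(27*x**4 + 18*x**3 + 36*x**2 - 51*x + 125)*exp(3*x)/81 + C

Use integration by parts with u = x**4 + 2*x**3 + 2*x**2 - x + 4, dv = exp(3*x) dx, so v = exp(3*x)/3.
Apply parts 4 times (tabular method): alternate signs, differentiate u down to 0, integrate dv up.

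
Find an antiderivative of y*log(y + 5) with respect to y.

Use integration by parts with u = log(y + 5), dv = y dy.
Then du = 1/(y + 5) dy and v = y**2/2.

y**2*log(y + 5)/2 - y**2/4 + 5*y/2 - 25*log(y + 5)/2 + C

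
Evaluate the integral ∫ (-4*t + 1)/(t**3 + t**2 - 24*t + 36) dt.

-11*log(t - 3)/9 + 7*log(t - 2)/8 + 25*log(t + 6)/72 + C

Factor the denominator: (t - 3)*(t - 2)*(t + 6).
Partial-fraction decomposition: 25/(72*(t + 6)) + 7/(8*(t - 2)) - 11/(9*(t - 3)).
Integrate each term: A/(t−a) contributes A·log|t−a|.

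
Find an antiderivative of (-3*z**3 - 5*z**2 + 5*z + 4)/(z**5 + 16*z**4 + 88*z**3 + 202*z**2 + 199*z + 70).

41*log(z + 1)/96 - 2*log(z + 2)/15 - 229*log(z + 5)/96 + 251*log(z + 7)/120 + 1/(8*z + 8) + C

Factor the denominator: (z + 1)**2*(z + 2)*(z + 5)*(z + 7).
Partial-fraction decomposition: 251/(120*(z + 7)) - 229/(96*(z + 5)) - 2/(15*(z + 2)) + 41/(96*(z + 1)) - 1/(8*(z + 1)**2).
Integrate each term; A/(z−a) gives A·log|z−a|; A/(z−a)² gives −A/(z−a).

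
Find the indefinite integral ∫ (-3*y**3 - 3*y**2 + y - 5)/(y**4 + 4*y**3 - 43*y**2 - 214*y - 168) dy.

Factor the denominator: (y - 7)*(y + 1)*(y + 4)*(y + 6).
Partial-fraction decomposition: -529/(130*(y + 6)) + 45/(22*(y + 4)) + 1/(20*(y + 1)) - 587/(572*(y - 7)).
Integrate each term: A/(y−a) contributes A·log|y−a|.

-587*log(y - 7)/572 + log(y + 1)/20 + 45*log(y + 4)/22 - 529*log(y + 6)/130 + C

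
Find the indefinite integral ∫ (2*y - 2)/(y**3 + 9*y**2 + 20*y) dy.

-log(y)/10 + 5*log(y + 4)/2 - 12*log(y + 5)/5 + C

Factor the denominator: y*(y + 4)*(y + 5).
Partial-fraction decomposition: -12/(5*(y + 5)) + 5/(2*(y + 4)) - 1/(10*y).
Integrate each term: A/(y−a) contributes A·log|y−a|.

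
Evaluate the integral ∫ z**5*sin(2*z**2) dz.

Let u = z², du = 2z dz; rewrite as (1/2)∫ u^2·sin(2u) du.
Now integrate by parts 2 times.

-z**4*cos(2*z**2)/4 + z**2*sin(2*z**2)/4 + cos(2*z**2)/8 + C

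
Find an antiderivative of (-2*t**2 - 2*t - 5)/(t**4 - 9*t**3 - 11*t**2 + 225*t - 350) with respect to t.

-39*log(t - 7)/40 + 13*log(t - 5)/12 - 17*log(t - 2)/105 + 3*log(t + 5)/56 + C

Factor the denominator: (t - 7)*(t - 5)*(t - 2)*(t + 5).
Partial-fraction decomposition: 3/(56*(t + 5)) - 17/(105*(t - 2)) + 13/(12*(t - 5)) - 39/(40*(t - 7)).
Integrate each term: A/(t−a) contributes A·log|t−a|.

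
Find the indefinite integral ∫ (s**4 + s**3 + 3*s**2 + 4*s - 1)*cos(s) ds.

s**4*sin(s) + s**3*sin(s) + 4*s**3*cos(s) - 9*s**2*sin(s) + 3*s**2*cos(s) - 2*s*sin(s) - 18*s*cos(s) + 17*sin(s) - 2*cos(s) + C

Use integration by parts with u = s**4 + s**3 + 3*s**2 + 4*s - 1, dv = cos(s) ds, so v = sin(s).
Apply parts 4 times (tabular method): alternate signs, differentiate u down to 0, integrate dv up.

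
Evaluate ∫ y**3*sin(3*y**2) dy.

-y**2*cos(3*y**2)/6 + sin(3*y**2)/18 + C

Let u = y², du = 2y dy; rewrite as (1/2)∫ u^1·sin(3u) du.
Now integrate by parts 1 time.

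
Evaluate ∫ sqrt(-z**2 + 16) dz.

z*sqrt(-z**2 + 16)/2 + 8*asin(z/4) + C

Substitute z = 4·sin(θ), so dz = 4·cos(θ) dθ and the radical becomes sqrt(-z**2 + 16) = 4·cos(θ) by the Pythagorean identity.
Integrate the resulting trig expression in θ, then back-substitute θ = asin(z/4), sin(θ) = z/4, cos(θ) = sqrt(-z**2 + 16)/4 (absorbing any constant into C).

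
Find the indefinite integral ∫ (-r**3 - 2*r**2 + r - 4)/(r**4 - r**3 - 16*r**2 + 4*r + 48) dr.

-8*log(r - 4)/7 + 9*log(r - 2)/20 - log(r + 2)/4 - 2*log(r + 3)/35 + C

Factor the denominator: (r - 4)*(r - 2)*(r + 2)*(r + 3).
Partial-fraction decomposition: -2/(35*(r + 3)) - 1/(4*(r + 2)) + 9/(20*(r - 2)) - 8/(7*(r - 4)).
Integrate each term: A/(r−a) contributes A·log|r−a|.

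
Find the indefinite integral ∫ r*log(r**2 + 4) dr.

Let u = r**2 + 4, so du = (2*r) dr.
The integral becomes (1/2)·∫ log(u) du; integrate by parts with u′=log(u), dv′=du.

r**2*log(r**2 + 4)/2 - r**2/2 + 2*log(r**2 + 4) + C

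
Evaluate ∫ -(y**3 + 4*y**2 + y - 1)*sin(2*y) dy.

y**3*cos(2*y)/2 - 3*y**2*sin(2*y)/4 + 2*y**2*cos(2*y) - 2*y*sin(2*y) - y*cos(2*y)/4 + sin(2*y)/8 - 3*cos(2*y)/2 + C

Use integration by parts with u = y**3 + 4*y**2 + y - 1, dv = -sin(2*y) dy, so v = cos(2*y)/2.
Apply parts 3 times (tabular method): alternate signs, differentiate u down to 0, integrate dv up.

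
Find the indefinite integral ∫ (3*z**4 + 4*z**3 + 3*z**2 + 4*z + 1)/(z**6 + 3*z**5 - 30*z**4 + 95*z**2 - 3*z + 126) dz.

1021*log(z - 3)/5000 + 21*log(z + 2)/625 - 5951*log(z + 7)/25000 + 3*log(z**2 + 1)/25000 + 79*atan(z)/12500 - 391/(500*z - 1500) + C

Factor the denominator: (z - 3)**2*(z + 2)*(z + 7)*(z**2 + 1).
Partial-fraction decomposition: (3*z + 79)/(12500*(z**2 + 1)) - 5951/(25000*(z + 7)) + 21/(625*(z + 2)) + 1021/(5000*(z - 3)) + 391/(500*(z - 3)**2).
Integrate each term; A/(z−a) gives A·log|z−a|; the (Bz+D)/(z²+p²) term gives a log and an atan.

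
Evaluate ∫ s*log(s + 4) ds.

s**2*log(s + 4)/2 - s**2/4 + 2*s - 8*log(s + 4) + C

Use integration by parts with u = log(s + 4), dv = s ds.
Then du = 1/(s + 4) ds and v = s**2/2.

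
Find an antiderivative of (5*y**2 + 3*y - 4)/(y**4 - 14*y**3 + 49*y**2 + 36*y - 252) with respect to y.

Factor the denominator: (y - 7)*(y - 6)*(y - 3)*(y + 2).
Partial-fraction decomposition: -1/(36*(y + 2)) + 5/(6*(y - 3)) - 97/(12*(y - 6)) + 131/(18*(y - 7)).
Integrate each term: A/(y−a) contributes A·log|y−a|.

131*log(y - 7)/18 - 97*log(y - 6)/12 + 5*log(y - 3)/6 - log(y + 2)/36 + C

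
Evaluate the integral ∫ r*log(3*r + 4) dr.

r**2*log(3*r + 4)/2 - r**2/4 + 2*r/3 - 8*log(3*r + 4)/9 + C

Use integration by parts with u = log(3*r + 4), dv = r dr.
Then du = 3/(3*r + 4) dr and v = r**2/2.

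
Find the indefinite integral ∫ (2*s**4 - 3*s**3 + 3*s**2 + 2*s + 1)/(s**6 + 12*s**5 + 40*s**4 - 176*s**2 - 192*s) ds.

Factor the denominator: s*(s - 2)*(s + 2)**2*(s + 4)*(s + 6).
Partial-fraction decomposition: -3337/(1536*(s + 6)) + 745/(192*(s + 4)) - 55/(32*(s + 2)) + 65/(64*(s + 2)**2) + 25/(1536*(s - 2)) - 1/(192*s).
Integrate each term; A/(s−a) gives A·log|s−a|; A/(s−a)² gives −A/(s−a).

-log(s)/192 + 25*log(s - 2)/1536 - 55*log(s + 2)/32 + 745*log(s + 4)/192 - 3337*log(s + 6)/1536 - 65/(64*s + 128) + C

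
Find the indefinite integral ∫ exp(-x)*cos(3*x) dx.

Let I denote the integral. Integrate by parts with u = cos(3*x), dv = exp(-x) dx, so v = -exp(-x): I = -exp(-x)*cos(3*x) − 3·∫ exp(-x)*sin(3*x) dx.
Apply parts again with u = sin(3*x), dv = exp(-x) dx: ∫ exp(-x)*sin(3*x) dx = -exp(-x)*sin(3*x) + 3·I. Substituting back brings back I: I = 3*exp(-x)*sin(3*x) - exp(-x)*cos(3*x) − 9·I.
Solving for I: (1 + 9)·I equals the remaining terms, so I = (1/10)·(3*exp(-x)*sin(3*x) - exp(-x)*cos(3*x)).

3*exp(-x)*sin(3*x)/10 - exp(-x)*cos(3*x)/10 + C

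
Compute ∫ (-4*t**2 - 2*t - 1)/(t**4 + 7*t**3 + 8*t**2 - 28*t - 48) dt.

-7*log(t - 2)/40 + 13*log(t + 2)/8 - 31*log(t + 3)/5 + 19*log(t + 4)/4 + C

Factor the denominator: (t - 2)*(t + 2)*(t + 3)*(t + 4).
Partial-fraction decomposition: 19/(4*(t + 4)) - 31/(5*(t + 3)) + 13/(8*(t + 2)) - 7/(40*(t - 2)).
Integrate each term: A/(t−a) contributes A·log|t−a|.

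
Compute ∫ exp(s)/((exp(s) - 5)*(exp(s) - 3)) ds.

log(exp(s) - 5)/2 - log(exp(s) - 3)/2 + C

Let u = e^s, du = e^s ds.
The integral becomes ∫ du/((u-5)(u-3)); decompose into partial fractions.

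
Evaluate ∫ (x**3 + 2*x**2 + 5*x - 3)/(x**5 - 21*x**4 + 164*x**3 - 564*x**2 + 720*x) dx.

-log(x)/240 - 97*log(x - 6)/3 + 197*log(x - 5)/5 - 113*log(x - 4)/16 - 105/(4*x - 24) + C

Factor the denominator: x*(x - 6)**2*(x - 5)*(x - 4).
Partial-fraction decomposition: -113/(16*(x - 4)) + 197/(5*(x - 5)) - 97/(3*(x - 6)) + 105/(4*(x - 6)**2) - 1/(240*x).
Integrate each term; A/(x−a) gives A·log|x−a|; A/(x−a)² gives −A/(x−a).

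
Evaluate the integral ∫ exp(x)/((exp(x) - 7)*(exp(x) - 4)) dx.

Let u = e^x, du = e^x dx.
The integral becomes ∫ du/((u-7)(u-4)); decompose into partial fractions.

log(exp(x) - 7)/3 - log(exp(x) - 4)/3 + C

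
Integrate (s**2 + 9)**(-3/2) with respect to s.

s/(9*sqrt(s**2 + 9)) + C

Substitute s = 3·tan(θ), so ds = 3·sec(θ)^2 dθ and the radical becomes sqrt(s**2 + 9) = 3·sec(θ) by the Pythagorean identity.
Integrate the resulting trig expression in θ, then back-substitute tan(θ) = s/3, sec(θ) = sqrt(s**2 + 9)/3 (absorbing any constant into C).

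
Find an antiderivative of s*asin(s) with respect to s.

Use integration by parts with u = arcsin(s), dv = s ds.
Then du = 1/sqrt(-s**2 + 1) ds.

s**2*asin(s)/2 + s*sqrt(-s**2 + 1)/4 - asin(s)/4 + C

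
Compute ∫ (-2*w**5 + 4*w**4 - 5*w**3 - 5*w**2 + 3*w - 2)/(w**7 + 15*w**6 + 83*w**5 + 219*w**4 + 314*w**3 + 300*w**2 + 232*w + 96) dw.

Factor the denominator: (w + 1)*(w + 2)**2*(w + 4)*(w + 6)*(w**2 + 1).
Partial-fraction decomposition: -(19*w - 3)/(370*(w**2 + 1)) + 1351/(370*(w + 6)) - 97/(12*(w + 4)) + 89/(20*(w + 2)) - 7/(2*(w + 2)**2) + 1/(30*(w + 1)).
Integrate each term; A/(w−a) gives A·log|w−a|; the (Bw+D)/(w²+p²) term gives a log and an atan.

log(w + 1)/30 + 89*log(w + 2)/20 - 97*log(w + 4)/12 + 1351*log(w + 6)/370 - 19*log(w**2 + 1)/740 + 3*atan(w)/370 + 7/(2*w + 4) + C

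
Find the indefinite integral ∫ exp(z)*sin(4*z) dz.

exp(z)*sin(4*z)/17 - 4*exp(z)*cos(4*z)/17 + C

Let I denote the integral. Integrate by parts with u = sin(4*z), dv = exp(z) dz, so v = exp(z): I = exp(z)*sin(4*z) − 4·∫ exp(z)*cos(4*z) dz.
Apply parts again with u = cos(4*z), dv = exp(z) dz: ∫ exp(z)*cos(4*z) dz = exp(z)*cos(4*z) + 4·I. Substituting back brings back I: I = exp(z)*sin(4*z) - 4*exp(z)*cos(4*z) − 16·I.
Solving for I: (1 + 16)·I equals the remaining terms, so I = (1/17)·(exp(z)*sin(4*z) - 4*exp(z)*cos(4*z)).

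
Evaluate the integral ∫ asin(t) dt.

t*asin(t) + sqrt(-t**2 + 1) + C

Use integration by parts with u = arcsin(t), dv = dt.
Then du = 1/sqrt(-t**2 + 1) dt.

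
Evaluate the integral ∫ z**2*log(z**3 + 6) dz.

Let u = z**3 + 6, so du = (3*z**2) dz.
The integral becomes (1/3)·∫ log(u) du; integrate by parts with u′=log(u), dv′=du.

z**3*log(z**3 + 6)/3 - z**3/3 + 2*log(z**3 + 6) + C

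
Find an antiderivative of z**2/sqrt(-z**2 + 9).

Substitute z = 3·sin(θ), so dz = 3·cos(θ) dθ and the radical becomes sqrt(-z**2 + 9) = 3·cos(θ) by the Pythagorean identity.
Integrate the resulting trig expression in θ, then back-substitute θ = asin(z/3), sin(θ) = z/3, cos(θ) = sqrt(-z**2 + 9)/3 (absorbing any constant into C).

-z*sqrt(-z**2 + 9)/2 + 9*asin(z/3)/2 + C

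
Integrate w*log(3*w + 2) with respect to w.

Use integration by parts with u = log(3*w + 2), dv = w dw.
Then du = 3/(3*w + 2) dw and v = w**2/2.

w**2*log(3*w + 2)/2 - w**2/4 + w/3 - 2*log(3*w + 2)/9 + C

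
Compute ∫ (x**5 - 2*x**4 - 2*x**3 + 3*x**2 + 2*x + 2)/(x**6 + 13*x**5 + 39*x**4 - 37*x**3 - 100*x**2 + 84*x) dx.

Factor the denominator: x*(x - 1)**2*(x + 2)*(x + 6)*(x + 7).
Partial-fraction decomposition: 5197/(560*(x + 7)) - 4919/(588*(x + 6)) + 19/(180*(x + 2)) - 311/(7056*(x - 1)) + 1/(42*(x - 1)**2) + 1/(42*x).
Integrate each term; A/(x−a) gives A·log|x−a|; A/(x−a)² gives −A/(x−a).

log(x)/42 - 311*log(x - 1)/7056 + 19*log(x + 2)/180 - 4919*log(x + 6)/588 + 5197*log(x + 7)/560 - 1/(42*x - 42) + C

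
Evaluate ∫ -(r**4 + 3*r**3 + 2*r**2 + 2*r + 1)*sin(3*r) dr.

Use integration by parts with u = r**4 + 3*r**3 + 2*r**2 + 2*r + 1, dv = -sin(3*r) dr, so v = cos(3*r)/3.
Apply parts 4 times (tabular method): alternate signs, differentiate u down to 0, integrate dv up.

r**4*cos(3*r)/3 - 4*r**3*sin(3*r)/9 + r**3*cos(3*r) - r**2*sin(3*r) + 2*r**2*cos(3*r)/9 - 4*r*sin(3*r)/27 + 23*cos(3*r)/81 + C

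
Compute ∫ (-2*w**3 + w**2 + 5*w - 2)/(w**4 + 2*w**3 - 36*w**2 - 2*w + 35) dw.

Factor the denominator: (w - 5)*(w - 1)*(w + 1)*(w + 7).
Partial-fraction decomposition: -349/(288*(w + 7)) - 1/(18*(w + 1)) - 1/(32*(w - 1)) - 101/(144*(w - 5)).
Integrate each term: A/(w−a) contributes A·log|w−a|.

-101*log(w - 5)/144 - log(w - 1)/32 - log(w + 1)/18 - 349*log(w + 7)/288 + C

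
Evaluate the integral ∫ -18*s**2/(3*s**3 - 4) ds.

Let u = 3*s**3 - 4, so du = (9*s**2) ds.
Rewriting, the integral becomes -2·∫ 1/u du = -2·log(u).
Substituting back, u = 3*s**3 - 4.

-2*log(3*s**3 - 4) + C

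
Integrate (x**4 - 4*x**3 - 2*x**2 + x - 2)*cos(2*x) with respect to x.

x**4*sin(2*x)/2 - 2*x**3*sin(2*x) + x**3*cos(2*x) - 5*x**2*sin(2*x)/2 - 3*x**2*cos(2*x) + 7*x*sin(2*x)/2 - 5*x*cos(2*x)/2 + sin(2*x)/4 + 7*cos(2*x)/4 + C

Use integration by parts with u = x**4 - 4*x**3 - 2*x**2 + x - 2, dv = cos(2*x) dx, so v = sin(2*x)/2.
Apply parts 4 times (tabular method): alternate signs, differentiate u down to 0, integrate dv up.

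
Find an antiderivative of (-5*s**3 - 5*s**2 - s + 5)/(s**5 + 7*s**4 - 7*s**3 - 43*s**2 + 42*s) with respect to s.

Factor the denominator: s*(s - 2)*(s - 1)*(s + 3)*(s + 7).
Partial-fraction decomposition: 247/(336*(s + 7)) - 49/(120*(s + 3)) + 3/(16*(s - 1)) - 19/(30*(s - 2)) + 5/(42*s).
Integrate each term: A/(s−a) contributes A·log|s−a|.

5*log(s)/42 - 19*log(s - 2)/30 + 3*log(s - 1)/16 - 49*log(s + 3)/120 + 247*log(s + 7)/336 + C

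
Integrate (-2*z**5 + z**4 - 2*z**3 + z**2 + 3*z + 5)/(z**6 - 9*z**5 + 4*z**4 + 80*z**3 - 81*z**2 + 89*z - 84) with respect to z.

Factor the denominator: (z - 7)*(z - 4)*(z - 1)*(z + 3)*(z**2 + 1).
Partial-fraction decomposition: -(11*z + 2)/(250*(z**2 + 1)) - 313/(1400*(z + 3)) + 1/(24*(z - 1)) + 37/(21*(z - 4)) - 442/(125*(z - 7)).
Integrate each term; A/(z−a) gives A·log|z−a|; the (Bz+D)/(z²+p²) term gives a log and an atan.

-442*log(z - 7)/125 + 37*log(z - 4)/21 + log(z - 1)/24 - 313*log(z + 3)/1400 - 11*log(z**2 + 1)/500 - atan(z)/125 + C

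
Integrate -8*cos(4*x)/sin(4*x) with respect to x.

-2*log(sin(4*x)) + C

Let u = sin(4*x), so du = (4*cos(4*x)) dx.
Rewriting, the integral becomes -2·∫ 1/u du = -2·log(u).
Substituting back, u = sin(4*x).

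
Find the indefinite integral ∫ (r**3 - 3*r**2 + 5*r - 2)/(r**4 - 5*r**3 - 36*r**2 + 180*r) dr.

-log(r)/90 + 17*log(r - 6)/9 - 73*log(r - 5)/55 + 89*log(r + 6)/198 + C

Factor the denominator: r*(r - 6)*(r - 5)*(r + 6).
Partial-fraction decomposition: 89/(198*(r + 6)) - 73/(55*(r - 5)) + 17/(9*(r - 6)) - 1/(90*r).
Integrate each term: A/(r−a) contributes A·log|r−a|.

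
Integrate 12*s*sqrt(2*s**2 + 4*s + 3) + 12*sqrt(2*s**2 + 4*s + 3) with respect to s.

2*(2*s**2 + 4*s + 3)**(3/2) + C

Let u = 2*s**2 + 4*s + 3, so du = (4*s + 4) ds.
Rewriting, the integral becomes 3·∫ √u du = 3·(2/3)u^(3/2).
Substituting back, u = 2*s**2 + 4*s + 3.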